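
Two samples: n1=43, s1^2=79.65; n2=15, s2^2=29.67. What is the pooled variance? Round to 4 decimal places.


sp^2 = ((n1-1)*s1^2 + (n2-1)*s2^2)/(n1+n2-2)
(n1-1)*s1^2 = 42 * 79.65 = 3345.3
(n2-1)*s2^2 = 14 * 29.67 = 415.38
numerator = 3345.3 + 415.38 = 3760.68
n1+n2-2 = 56
sp^2 = 3760.68 / 56 = 67.155

67.1550


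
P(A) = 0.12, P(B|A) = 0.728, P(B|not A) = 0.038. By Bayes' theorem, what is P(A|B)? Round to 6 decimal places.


P(A|B) = P(B|A)*P(A) / P(B), P(B) = P(B|A)*P(A) + P(B|not A)*P(not A)
P(B|A)*P(A) = 0.728 * 0.12 = 0.08736
P(B|not A)*P(not A) = 0.038 * 0.88 = 0.03344
P(B) = 0.08736 + 0.03344 = 0.1208
P(A|B) = 0.08736 / 0.1208 = 546/755 ≈ 0.72317881

0.723179


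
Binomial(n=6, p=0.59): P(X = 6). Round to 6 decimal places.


P = C(n,k) * p^k * (1-p)^(n-k)
C(6,6) = 1
p^k = 0.59^6 ≈ 0.04218053
(1-p)^(n-k) = 0.41^0 = 1
P = 1 * 0.04218053 * 1 ≈ 0.042181

0.042181


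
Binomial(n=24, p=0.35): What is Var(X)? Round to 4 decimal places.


Var = n*p*(1-p) = 24 * 0.35 * 0.65 = 5.46

5.4600


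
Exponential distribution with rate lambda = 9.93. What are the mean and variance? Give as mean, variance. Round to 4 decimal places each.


mean = 1/lam, var = 1/lam^2
mean = 1 / 9.93 = 100/993 ≈ 0.100705
lam^2 = 9.93^2 = 98.6049
var = 1 / 98.6049 ≈ 0.010141

0.1007, 0.0101


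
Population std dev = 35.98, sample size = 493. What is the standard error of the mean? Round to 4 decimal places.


SE = sigma / sqrt(n)
sqrt(493) ≈ 22.203603
SE = 35.98 / 22.203603 ≈ 1.620458

1.6205


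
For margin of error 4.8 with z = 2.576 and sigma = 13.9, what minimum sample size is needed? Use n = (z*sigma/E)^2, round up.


z*sigma/E = 2.576 * 13.9 / 4.8 = 22379/3000 ≈ 7.459667
(z*sigma/E)^2 ≈ 55.646627
round up: n = 56

56


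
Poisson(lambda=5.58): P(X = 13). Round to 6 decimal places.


P = e^(-lam) * lam^k / k!
e^(-5.58) ≈ 0.003772566
lam^k = 5.58^13 ≈ 5084457086.575972
k! = 13! = 6227020800
P = 0.003772566 * 5084457086.575972 / 6227020800 ≈ 0.003080

0.003080


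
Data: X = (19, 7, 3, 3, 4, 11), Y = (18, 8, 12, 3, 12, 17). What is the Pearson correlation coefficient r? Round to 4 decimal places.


r = sum((xi-xbar)(yi-ybar)) / sqrt(sum((xi-xbar)^2) * sum((yi-ybar)^2))
n = 6, xbar = 47/6 ≈ 7.833333, ybar = 70/6 = 35/3 ≈ 11.666667
Sxy = sum((xi-xbar)(yi-ybar)) = 389/3 ≈ 129.666667
Sxx = sum((xi-xbar)^2) = 1181/6 ≈ 196.833333
Syy = sum((yi-ybar)^2) = 472/3 ≈ 157.333333
sqrt(Sxx*Syy) ≈ 175.978534
r = Sxy / sqrt(Sxx*Syy) = 129.666667 / 175.978534 ≈ 0.736832

0.7368


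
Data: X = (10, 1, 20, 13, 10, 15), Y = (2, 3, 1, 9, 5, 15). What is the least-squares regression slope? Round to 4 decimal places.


b = sum((xi-xbar)(yi-ybar)) / sum((xi-xbar)^2)
n = 6, xbar = 69/6 = 11.5, ybar = 35/6 ≈ 5.833333
Sxy = sum((xi-xbar)(yi-ybar)) = 32.5
Sxx = sum((xi-xbar)^2) = 201.5
b = Sxy / Sxx = 5/31 ≈ 0.161290

0.1613


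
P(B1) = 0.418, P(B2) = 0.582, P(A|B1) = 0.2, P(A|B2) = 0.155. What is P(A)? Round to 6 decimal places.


P(A) = P(A|B1)*P(B1) + P(A|B2)*P(B2)
P(A|B1)*P(B1) = 0.2 * 0.418 = 0.0836
P(A|B2)*P(B2) = 0.155 * 0.582 = 0.09021
P(A) = 0.0836 + 0.09021 = 0.17381

0.173810


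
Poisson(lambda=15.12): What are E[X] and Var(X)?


E[X] = Var(X) = lambda = 15.12

15.12, 15.12


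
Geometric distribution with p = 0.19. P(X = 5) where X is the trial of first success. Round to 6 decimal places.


P = (1-p)^(k-1) * p
(1-p)^(k-1) = 0.81^4 ≈ 0.4304672
P = 0.4304672 * 0.19 ≈ 0.08178877

0.081789


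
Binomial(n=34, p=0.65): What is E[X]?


E[X] = n*p = 34 * 0.65 = 22.1

22.1


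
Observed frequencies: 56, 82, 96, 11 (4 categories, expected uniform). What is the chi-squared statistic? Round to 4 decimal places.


chi2 = sum((O-E)^2/E), E = total/4
total = 245, E = 245/4 = 61.25
(56 - 61.25)^2 / 61.25 = 27.5625 / 61.25 = 0.45
(82 - 61.25)^2 / 61.25 = 430.5625 / 61.25 = 6889/980 ≈ 7.029592
(96 - 61.25)^2 / 61.25 = 1207.5625 / 61.25 = 19321/980 ≈ 19.715306
(11 - 61.25)^2 / 61.25 = 2525.0625 / 61.25 = 40401/980 ≈ 41.225510
chi2 = 16763/245 ≈ 68.420408

68.4204


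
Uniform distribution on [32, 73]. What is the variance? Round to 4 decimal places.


Var = (b-a)^2 / 12
(b-a)^2 = (73 - 32)^2 = 1681
Var = 1681/12 ≈ 140.083333

140.0833


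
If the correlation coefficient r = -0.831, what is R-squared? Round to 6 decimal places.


R^2 = r^2 = (-0.831)^2 = 0.690561

0.690561


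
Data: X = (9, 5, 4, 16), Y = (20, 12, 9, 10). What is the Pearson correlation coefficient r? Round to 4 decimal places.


r = sum((xi-xbar)(yi-ybar)) / sqrt(sum((xi-xbar)^2) * sum((yi-ybar)^2))
n = 4, xbar = 34/4 = 8.5, ybar = 51/4 = 12.75
Sxy = sum((xi-xbar)(yi-ybar)) = 2.5
Sxx = sum((xi-xbar)^2) = 89
Syy = sum((yi-ybar)^2) = 74.75
sqrt(Sxx*Syy) ≈ 81.564392
r = Sxy / sqrt(Sxx*Syy) = 2.5 / 81.564392 ≈ 0.030651

0.0307


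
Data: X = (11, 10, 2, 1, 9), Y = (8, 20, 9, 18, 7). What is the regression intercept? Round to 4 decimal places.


a = ybar - b*xbar, where b = sum((xi-xbar)(yi-ybar)) / sum((xi-xbar)^2)
n = 5, xbar = 33/5 = 6.6, ybar = 62/5 = 12.4
Sxy = sum((xi-xbar)(yi-ybar)) = -22.2
Sxx = sum((xi-xbar)^2) = 89.2
b = Sxy / Sxx = -111/446 ≈ -0.248879
a = 12.4 - (-0.248879) * 6.6 = 6263/446 ≈ 14.042601

14.0426


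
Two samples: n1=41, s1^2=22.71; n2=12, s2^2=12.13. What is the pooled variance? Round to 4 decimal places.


sp^2 = ((n1-1)*s1^2 + (n2-1)*s2^2)/(n1+n2-2)
(n1-1)*s1^2 = 40 * 22.71 = 908.4
(n2-1)*s2^2 = 11 * 12.13 = 133.43
numerator = 908.4 + 133.43 = 1041.83
n1+n2-2 = 51
sp^2 = 1041.83 / 51 = 104183/5100 ≈ 20.428039

20.4280


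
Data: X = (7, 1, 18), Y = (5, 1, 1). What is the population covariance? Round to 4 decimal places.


Cov = (1/n)*sum((xi-xbar)(yi-ybar))
n = 3, xbar = 26/3 ≈ 8.666667, ybar = 7/3 ≈ 2.333333
sum((xi-xbar)(yi-ybar)) = -20/3 ≈ -6.666667
Cov = -6.666667 / 3 = -20/9 ≈ -2.222222

-2.2222


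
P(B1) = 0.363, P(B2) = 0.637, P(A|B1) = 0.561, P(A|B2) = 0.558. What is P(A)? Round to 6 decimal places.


P(A) = P(A|B1)*P(B1) + P(A|B2)*P(B2)
P(A|B1)*P(B1) = 0.561 * 0.363 = 0.203643
P(A|B2)*P(B2) = 0.558 * 0.637 = 0.355446
P(A) = 0.203643 + 0.355446 = 0.559089

0.559089


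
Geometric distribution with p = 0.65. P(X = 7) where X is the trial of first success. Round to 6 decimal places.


P = (1-p)^(k-1) * p
(1-p)^(k-1) = 0.35^6 ≈ 0.001838266
P = 0.001838266 * 0.65 ≈ 0.001194873

0.001195


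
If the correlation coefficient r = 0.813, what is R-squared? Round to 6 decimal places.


R^2 = r^2 = (0.813)^2 = 0.660969

0.660969


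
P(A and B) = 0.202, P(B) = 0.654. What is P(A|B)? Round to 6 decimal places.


P(A|B) = P(A and B) / P(B) = 0.202 / 0.654 = 101/327 ≈ 0.30886850

0.308869


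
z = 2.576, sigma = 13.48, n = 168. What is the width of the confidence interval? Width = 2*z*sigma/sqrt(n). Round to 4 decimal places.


width = 2*z*sigma/sqrt(n)
2*z*sigma = 2 * 2.576 * 13.48 = 69.44896
sqrt(168) ≈ 12.961481
width = 69.44896 / 12.961481 ≈ 5.358104

5.3581


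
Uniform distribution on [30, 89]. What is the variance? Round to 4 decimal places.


Var = (b-a)^2 / 12
(b-a)^2 = (89 - 30)^2 = 3481
Var = 3481/12 ≈ 290.083333

290.0833


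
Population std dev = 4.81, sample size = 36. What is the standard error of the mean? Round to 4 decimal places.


SE = sigma / sqrt(n)
sqrt(36) = 6
SE = 4.81 / 6 = 481/600 ≈ 0.801667

0.8017


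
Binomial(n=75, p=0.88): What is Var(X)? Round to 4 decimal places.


Var = n*p*(1-p) = 75 * 0.88 * 0.12 = 7.92

7.9200


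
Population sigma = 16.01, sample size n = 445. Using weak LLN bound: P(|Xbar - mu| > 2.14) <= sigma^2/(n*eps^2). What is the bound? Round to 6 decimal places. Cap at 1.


bound = min(1, sigma^2/(n*eps^2))
sigma^2 = 16.01^2 = 256.3201
n*eps^2 = 445 * 2.14^2 = 445 * 4.5796 = 2037.922
sigma^2/(n*eps^2) = 256.3201 / 2037.922 ≈ 0.12577523

0.125775


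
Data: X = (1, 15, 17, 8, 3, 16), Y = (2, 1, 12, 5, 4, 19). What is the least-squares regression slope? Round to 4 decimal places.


b = sum((xi-xbar)(yi-ybar)) / sum((xi-xbar)^2)
n = 6, xbar = 60/6 = 10, ybar = 43/6 ≈ 7.166667
Sxy = sum((xi-xbar)(yi-ybar)) = 147
Sxx = sum((xi-xbar)^2) = 244
b = Sxy / Sxx = 147/244 ≈ 0.602459

0.6025


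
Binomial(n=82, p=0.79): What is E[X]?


E[X] = n*p = 82 * 0.79 = 64.78

64.78


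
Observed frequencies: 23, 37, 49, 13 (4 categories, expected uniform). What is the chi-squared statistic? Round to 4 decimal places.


chi2 = sum((O-E)^2/E), E = total/4
total = 122, E = 122/4 = 30.5
(23 - 30.5)^2 / 30.5 = 56.25 / 30.5 = 225/122 ≈ 1.844262
(37 - 30.5)^2 / 30.5 = 42.25 / 30.5 = 169/122 ≈ 1.385246
(49 - 30.5)^2 / 30.5 = 342.25 / 30.5 = 1369/122 ≈ 11.221311
(13 - 30.5)^2 / 30.5 = 306.25 / 30.5 = 1225/122 ≈ 10.040984
chi2 = 1494/61 ≈ 24.491803

24.4918


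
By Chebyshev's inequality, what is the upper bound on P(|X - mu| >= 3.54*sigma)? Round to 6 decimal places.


P <= 1/k^2
k^2 = 3.54^2 = 12.5316
1/k^2 = 1 / 12.5316 ≈ 0.07979827

0.079798


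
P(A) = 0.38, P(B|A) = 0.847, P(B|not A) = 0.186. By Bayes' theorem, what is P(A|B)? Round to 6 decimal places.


P(A|B) = P(B|A)*P(A) / P(B), P(B) = P(B|A)*P(A) + P(B|not A)*P(not A)
P(B|A)*P(A) = 0.847 * 0.38 = 0.32186
P(B|not A)*P(not A) = 0.186 * 0.62 = 0.11532
P(B) = 0.32186 + 0.11532 = 0.43718
P(A|B) = 0.32186 / 0.43718 ≈ 0.73621849

0.736218


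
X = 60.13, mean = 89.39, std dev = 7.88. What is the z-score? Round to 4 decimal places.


z = (X - mu) / sigma
X - mu = 60.13 - 89.39 = -29.26
z = -29.26 / 7.88 = -1463/394 ≈ -3.713198

-3.7132


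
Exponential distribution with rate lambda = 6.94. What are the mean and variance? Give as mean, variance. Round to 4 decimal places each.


mean = 1/lam, var = 1/lam^2
mean = 1 / 6.94 = 50/347 ≈ 0.144092
lam^2 = 6.94^2 = 48.1636
var = 1 / 48.1636 ≈ 0.020763

0.1441, 0.0208


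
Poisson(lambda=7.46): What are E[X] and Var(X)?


E[X] = Var(X) = lambda = 7.46

7.46, 7.46


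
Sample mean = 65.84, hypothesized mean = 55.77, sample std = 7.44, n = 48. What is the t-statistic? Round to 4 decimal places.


t = (xbar - mu0) / (s/sqrt(n))
xbar - mu0 = 65.84 - 55.77 = 10.07
sqrt(48) ≈ 6.92820323
s/sqrt(n) = 7.44 / 6.92820323 ≈ 1.07387150
t = 10.07 / 1.07387150 ≈ 9.377286

9.3773


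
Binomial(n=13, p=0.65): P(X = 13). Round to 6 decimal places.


P = C(n,k) * p^k * (1-p)^(n-k)
C(13,13) = 1
p^k = 0.65^13 ≈ 0.003697206
(1-p)^(n-k) = 0.35^0 = 1
P = 1 * 0.003697206 * 1 ≈ 0.003697

0.003697


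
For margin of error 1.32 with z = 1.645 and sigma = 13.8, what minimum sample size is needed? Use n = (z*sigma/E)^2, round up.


z*sigma/E = 1.645 * 13.8 / 1.32 = 7567/440 ≈ 17.197727
(z*sigma/E)^2 ≈ 295.761823
round up: n = 296

296


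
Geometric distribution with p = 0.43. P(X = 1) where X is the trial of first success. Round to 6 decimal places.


P = (1-p)^(k-1) * p
(1-p)^(k-1) = 0.57^0 = 1
P = 1 * 0.43 = 0.43

0.430000


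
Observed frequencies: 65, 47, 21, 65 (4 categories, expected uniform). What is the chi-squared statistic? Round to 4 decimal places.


chi2 = sum((O-E)^2/E), E = total/4
total = 198, E = 198/4 = 49.5
(65 - 49.5)^2 / 49.5 = 240.25 / 49.5 = 961/198 ≈ 4.853535
(47 - 49.5)^2 / 49.5 = 6.25 / 49.5 = 25/198 ≈ 0.126263
(21 - 49.5)^2 / 49.5 = 812.25 / 49.5 = 361/22 ≈ 16.409091
(65 - 49.5)^2 / 49.5 = 240.25 / 49.5 = 961/198 ≈ 4.853535
chi2 = 866/33 ≈ 26.242424

26.2424


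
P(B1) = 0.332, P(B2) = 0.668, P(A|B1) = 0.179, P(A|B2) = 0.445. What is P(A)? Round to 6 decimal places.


P(A) = P(A|B1)*P(B1) + P(A|B2)*P(B2)
P(A|B1)*P(B1) = 0.179 * 0.332 = 0.059428
P(A|B2)*P(B2) = 0.445 * 0.668 = 0.29726
P(A) = 0.059428 + 0.29726 = 0.356688

0.356688


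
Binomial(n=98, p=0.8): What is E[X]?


E[X] = n*p = 98 * 0.8 = 78.4

78.4


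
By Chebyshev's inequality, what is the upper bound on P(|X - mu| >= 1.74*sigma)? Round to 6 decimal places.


P <= 1/k^2
k^2 = 1.74^2 = 3.0276
1/k^2 = 1 / 3.0276 = 2500/7569 ≈ 0.33029462

0.330295


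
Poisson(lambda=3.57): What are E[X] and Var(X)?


E[X] = Var(X) = lambda = 3.57

3.57, 3.57


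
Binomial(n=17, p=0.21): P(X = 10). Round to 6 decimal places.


P = C(n,k) * p^k * (1-p)^(n-k)
C(17,10) = 19448
p^k = 0.21^10 ≈ 0.0000001667988
(1-p)^(n-k) = 0.79^7 ≈ 0.1920391
P = 19448 * 0.0000001667988 * 0.1920391 ≈ 0.000623

0.000623


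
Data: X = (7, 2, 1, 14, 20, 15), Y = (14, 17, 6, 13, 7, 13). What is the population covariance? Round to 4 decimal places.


Cov = (1/n)*sum((xi-xbar)(yi-ybar))
n = 6, xbar = 59/6 ≈ 9.833333, ybar = 70/6 = 35/3 ≈ 11.666667
sum((xi-xbar)(yi-ybar)) = -100/3 ≈ -33.333333
Cov = -33.333333 / 6 = -50/9 ≈ -5.555556

-5.5556


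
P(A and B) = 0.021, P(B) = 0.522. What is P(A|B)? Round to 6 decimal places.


P(A|B) = P(A and B) / P(B) = 0.021 / 0.522 = 7/174 ≈ 0.04022989

0.040230


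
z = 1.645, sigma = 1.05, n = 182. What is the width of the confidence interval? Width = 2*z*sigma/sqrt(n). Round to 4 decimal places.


width = 2*z*sigma/sqrt(n)
2*z*sigma = 2 * 1.645 * 1.05 = 3.4545
sqrt(182) ≈ 13.490738
width = 3.4545 / 13.490738 ≈ 0.256065

0.2561


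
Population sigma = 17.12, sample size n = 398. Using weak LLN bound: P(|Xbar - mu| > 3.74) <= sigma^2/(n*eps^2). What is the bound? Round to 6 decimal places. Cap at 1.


bound = min(1, sigma^2/(n*eps^2))
sigma^2 = 17.12^2 = 293.0944
n*eps^2 = 398 * 3.74^2 = 398 * 13.9876 = 5567.0648
sigma^2/(n*eps^2) = 293.0944 / 5567.0648 ≈ 0.05264792

0.052648


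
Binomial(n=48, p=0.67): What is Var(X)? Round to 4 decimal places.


Var = n*p*(1-p) = 48 * 0.67 * 0.33 = 10.6128

10.6128


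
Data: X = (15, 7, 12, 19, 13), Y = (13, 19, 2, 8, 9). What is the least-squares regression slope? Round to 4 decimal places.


b = sum((xi-xbar)(yi-ybar)) / sum((xi-xbar)^2)
n = 5, xbar = 66/5 = 13.2, ybar = 51/5 = 10.2
Sxy = sum((xi-xbar)(yi-ybar)) = -52.2
Sxx = sum((xi-xbar)^2) = 76.8
b = Sxy / Sxx = -87/128 ≈ -0.679688

-0.6797


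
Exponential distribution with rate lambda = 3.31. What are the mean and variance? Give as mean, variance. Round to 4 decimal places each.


mean = 1/lam, var = 1/lam^2
mean = 1 / 3.31 = 100/331 ≈ 0.302115
lam^2 = 3.31^2 = 10.9561
var = 1 / 10.9561 ≈ 0.091273

0.3021, 0.0913


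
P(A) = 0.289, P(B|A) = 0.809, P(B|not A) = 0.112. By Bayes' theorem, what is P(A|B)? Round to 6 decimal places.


P(A|B) = P(B|A)*P(A) / P(B), P(B) = P(B|A)*P(A) + P(B|not A)*P(not A)
P(B|A)*P(A) = 0.809 * 0.289 = 0.233801
P(B|not A)*P(not A) = 0.112 * 0.711 = 0.079632
P(B) = 0.233801 + 0.079632 = 0.313433
P(A|B) = 0.233801 / 0.313433 ≈ 0.74593613

0.745936


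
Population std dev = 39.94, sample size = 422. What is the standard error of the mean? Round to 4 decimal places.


SE = sigma / sqrt(n)
sqrt(422) ≈ 20.542639
SE = 39.94 / 20.542639 ≈ 1.944249

1.9442


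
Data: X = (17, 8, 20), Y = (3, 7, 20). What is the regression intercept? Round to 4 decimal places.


a = ybar - b*xbar, where b = sum((xi-xbar)(yi-ybar)) / sum((xi-xbar)^2)
n = 3, xbar = 45/3 = 15, ybar = 30/3 = 10
Sxy = sum((xi-xbar)(yi-ybar)) = 57
Sxx = sum((xi-xbar)^2) = 78
b = Sxy / Sxx = 19/26 ≈ 0.730769
a = 10 - 0.730769 * 15 = -25/26 ≈ -0.961538

-0.9615


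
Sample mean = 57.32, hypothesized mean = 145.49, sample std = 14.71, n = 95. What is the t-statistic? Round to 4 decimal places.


t = (xbar - mu0) / (s/sqrt(n))
xbar - mu0 = 57.32 - 145.49 = -88.17
sqrt(95) ≈ 9.74679434
s/sqrt(n) = 14.71 / 9.74679434 ≈ 1.50921416
t = -88.17 / 1.50921416 ≈ -58.421132

-58.4211


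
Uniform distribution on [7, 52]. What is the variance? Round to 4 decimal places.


Var = (b-a)^2 / 12
(b-a)^2 = (52 - 7)^2 = 2025
Var = 2025/12 = 168.75

168.7500


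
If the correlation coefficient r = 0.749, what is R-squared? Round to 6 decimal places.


R^2 = r^2 = (0.749)^2 = 0.561001

0.561001


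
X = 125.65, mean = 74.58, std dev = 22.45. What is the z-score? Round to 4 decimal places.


z = (X - mu) / sigma
X - mu = 125.65 - 74.58 = 51.07
z = 51.07 / 22.45 = 5107/2245 ≈ 2.274833

2.2748


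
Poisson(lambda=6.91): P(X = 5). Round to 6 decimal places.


P = e^(-lam) * lam^k / k!
e^(-6.91) ≈ 0.0009977578
lam^k = 6.91^5 ≈ 15753.978080
k! = 5! = 120
P = 0.0009977578 * 15753.978080 / 120 ≈ 0.130989

0.130989


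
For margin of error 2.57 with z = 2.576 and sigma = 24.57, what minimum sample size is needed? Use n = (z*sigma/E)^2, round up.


z*sigma/E = 2.576 * 24.57 / 2.57 ≈ 24.627362
(z*sigma/E)^2 ≈ 606.506953
round up: n = 607

607


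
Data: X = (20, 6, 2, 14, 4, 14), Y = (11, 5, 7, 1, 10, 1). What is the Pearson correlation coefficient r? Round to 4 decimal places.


r = sum((xi-xbar)(yi-ybar)) / sqrt(sum((xi-xbar)^2) * sum((yi-ybar)^2))
n = 6, xbar = 60/6 = 10, ybar = 35/6 ≈ 5.833333
Sxy = sum((xi-xbar)(yi-ybar)) = -18
Sxx = sum((xi-xbar)^2) = 248
Syy = sum((yi-ybar)^2) = 557/6 ≈ 92.833333
sqrt(Sxx*Syy) ≈ 151.732220
r = Sxy / sqrt(Sxx*Syy) = -18 / 151.732220 ≈ -0.118630

-0.1186


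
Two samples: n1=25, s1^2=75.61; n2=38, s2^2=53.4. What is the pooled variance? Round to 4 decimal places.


sp^2 = ((n1-1)*s1^2 + (n2-1)*s2^2)/(n1+n2-2)
(n1-1)*s1^2 = 24 * 75.61 = 1814.64
(n2-1)*s2^2 = 37 * 53.4 = 1975.8
numerator = 1814.64 + 1975.8 = 3790.44
n1+n2-2 = 61
sp^2 = 3790.44 / 61 = 94761/1525 ≈ 62.138361

62.1384


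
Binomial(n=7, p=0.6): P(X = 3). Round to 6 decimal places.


P = C(n,k) * p^k * (1-p)^(n-k)
C(7,3) = 35
p^k = 0.6^3 = 0.216
(1-p)^(n-k) = 0.4^4 = 0.0256
P = 35 * 0.216 * 0.0256 = 0.193536

0.193536


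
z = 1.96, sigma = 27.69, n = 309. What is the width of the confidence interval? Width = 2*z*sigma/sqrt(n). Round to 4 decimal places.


width = 2*z*sigma/sqrt(n)
2*z*sigma = 2 * 1.96 * 27.69 = 108.5448
sqrt(309) ≈ 17.578396
width = 108.5448 / 17.578396 ≈ 6.174898

6.1749


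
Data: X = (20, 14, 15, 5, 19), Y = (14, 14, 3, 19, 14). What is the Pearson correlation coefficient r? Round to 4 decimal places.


r = sum((xi-xbar)(yi-ybar)) / sqrt(sum((xi-xbar)^2) * sum((yi-ybar)^2))
n = 5, xbar = 73/5 = 14.6, ybar = 64/5 = 12.8
Sxy = sum((xi-xbar)(yi-ybar)) = -52.4
Sxx = sum((xi-xbar)^2) = 141.2
Syy = sum((yi-ybar)^2) = 138.8
sqrt(Sxx*Syy) ≈ 139.994857
r = Sxy / sqrt(Sxx*Syy) = -52.4 / 139.994857 ≈ -0.374299

-0.3743


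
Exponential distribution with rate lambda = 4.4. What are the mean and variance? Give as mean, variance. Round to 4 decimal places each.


mean = 1/lam, var = 1/lam^2
mean = 1 / 4.4 = 5/22 ≈ 0.227273
lam^2 = 4.4^2 = 19.36
var = 1 / 19.36 = 25/484 ≈ 0.051653

0.2273, 0.0517


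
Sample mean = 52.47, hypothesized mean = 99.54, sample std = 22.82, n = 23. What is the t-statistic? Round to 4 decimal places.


t = (xbar - mu0) / (s/sqrt(n))
xbar - mu0 = 52.47 - 99.54 = -47.07
sqrt(23) ≈ 4.79583152
s/sqrt(n) = 22.82 / 4.79583152 ≈ 4.75829893
t = -47.07 / 4.75829893 ≈ -9.892191

-9.8922


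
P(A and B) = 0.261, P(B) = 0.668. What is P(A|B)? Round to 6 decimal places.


P(A|B) = P(A and B) / P(B) = 0.261 / 0.668 = 261/668 ≈ 0.39071856

0.390719


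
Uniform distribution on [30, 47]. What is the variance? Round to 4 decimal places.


Var = (b-a)^2 / 12
(b-a)^2 = (47 - 30)^2 = 289
Var = 289/12 ≈ 24.083333

24.0833


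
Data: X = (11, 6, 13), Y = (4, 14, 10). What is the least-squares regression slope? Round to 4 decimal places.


b = sum((xi-xbar)(yi-ybar)) / sum((xi-xbar)^2)
n = 3, xbar = 30/3 = 10, ybar = 28/3 ≈ 9.333333
Sxy = sum((xi-xbar)(yi-ybar)) = -22
Sxx = sum((xi-xbar)^2) = 26
b = Sxy / Sxx = -11/13 ≈ -0.846154

-0.8462


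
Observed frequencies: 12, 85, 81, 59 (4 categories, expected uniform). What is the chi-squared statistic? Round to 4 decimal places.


chi2 = sum((O-E)^2/E), E = total/4
total = 237, E = 237/4 = 59.25
(12 - 59.25)^2 / 59.25 = 2232.5625 / 59.25 = 11907/316 ≈ 37.680380
(85 - 59.25)^2 / 59.25 = 663.0625 / 59.25 = 10609/948 ≈ 11.190928
(81 - 59.25)^2 / 59.25 = 473.0625 / 59.25 = 2523/316 ≈ 7.984177
(59 - 59.25)^2 / 59.25 = 0.0625 / 59.25 = 1/948 ≈ 0.001055
chi2 = 13475/237 ≈ 56.856540

56.8565


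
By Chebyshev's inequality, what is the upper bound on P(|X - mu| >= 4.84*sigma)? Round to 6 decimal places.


P <= 1/k^2
k^2 = 4.84^2 = 23.4256
1/k^2 = 1 / 23.4256 ≈ 0.04268834

0.042688


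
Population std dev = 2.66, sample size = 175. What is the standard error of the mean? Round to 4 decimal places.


SE = sigma / sqrt(n)
sqrt(175) ≈ 13.228757
SE = 2.66 / 13.228757 ≈ 0.201077

0.2011


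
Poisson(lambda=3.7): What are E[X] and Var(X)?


E[X] = Var(X) = lambda = 3.7

3.7, 3.7


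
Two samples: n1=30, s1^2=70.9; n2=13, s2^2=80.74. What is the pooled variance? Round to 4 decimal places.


sp^2 = ((n1-1)*s1^2 + (n2-1)*s2^2)/(n1+n2-2)
(n1-1)*s1^2 = 29 * 70.9 = 2056.1
(n2-1)*s2^2 = 12 * 80.74 = 968.88
numerator = 2056.1 + 968.88 = 3024.98
n1+n2-2 = 41
sp^2 = 3024.98 / 41 = 73.78

73.7800


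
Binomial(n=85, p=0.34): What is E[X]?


E[X] = n*p = 85 * 0.34 = 28.9

28.9


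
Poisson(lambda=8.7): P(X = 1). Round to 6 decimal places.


P = e^(-lam) * lam^k / k!
e^(-8.7) ≈ 0.0001665858
lam^k = 8.7^1 = 8.7
k! = 1! = 1
P = 0.0001665858 * 8.7 / 1 ≈ 0.001449

0.001449


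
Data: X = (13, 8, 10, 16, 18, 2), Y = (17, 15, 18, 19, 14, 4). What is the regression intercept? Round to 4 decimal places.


a = ybar - b*xbar, where b = sum((xi-xbar)(yi-ybar)) / sum((xi-xbar)^2)
n = 6, xbar = 67/6 ≈ 11.166667, ybar = 87/6 = 14.5
Sxy = sum((xi-xbar)(yi-ybar)) = 113.5
Sxx = sum((xi-xbar)^2) = 1013/6 ≈ 168.833333
b = Sxy / Sxx = 681/1013 ≈ 0.672261
a = 14.5 - 0.672261 * 11.166667 = 7084/1013 ≈ 6.993090

6.9931


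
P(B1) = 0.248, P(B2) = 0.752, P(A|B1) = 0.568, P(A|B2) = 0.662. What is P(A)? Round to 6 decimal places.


P(A) = P(A|B1)*P(B1) + P(A|B2)*P(B2)
P(A|B1)*P(B1) = 0.568 * 0.248 = 0.140864
P(A|B2)*P(B2) = 0.662 * 0.752 = 0.497824
P(A) = 0.140864 + 0.497824 = 0.638688

0.638688


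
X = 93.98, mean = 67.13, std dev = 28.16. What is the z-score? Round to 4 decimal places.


z = (X - mu) / sigma
X - mu = 93.98 - 67.13 = 26.85
z = 26.85 / 28.16 = 2685/2816 ≈ 0.953480

0.9535


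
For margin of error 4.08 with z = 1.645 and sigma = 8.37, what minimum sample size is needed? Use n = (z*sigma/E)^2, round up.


z*sigma/E = 1.645 * 8.37 / 4.08 ≈ 3.374669
(z*sigma/E)^2 ≈ 11.388392
round up: n = 12

12


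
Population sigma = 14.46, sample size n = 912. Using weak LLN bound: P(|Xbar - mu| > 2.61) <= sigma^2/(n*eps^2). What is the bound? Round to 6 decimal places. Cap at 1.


bound = min(1, sigma^2/(n*eps^2))
sigma^2 = 14.46^2 = 209.0916
n*eps^2 = 912 * 2.61^2 = 912 * 6.8121 = 6212.6352
sigma^2/(n*eps^2) = 209.0916 / 6212.6352 ≈ 0.03365586

0.033656


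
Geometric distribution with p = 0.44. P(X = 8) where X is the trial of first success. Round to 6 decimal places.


P = (1-p)^(k-1) * p
(1-p)^(k-1) = 0.56^7 ≈ 0.01727095
P = 0.01727095 * 0.44 ≈ 0.007599217

0.007599


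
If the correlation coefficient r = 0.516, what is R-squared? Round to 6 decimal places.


R^2 = r^2 = (0.516)^2 = 0.266256

0.266256


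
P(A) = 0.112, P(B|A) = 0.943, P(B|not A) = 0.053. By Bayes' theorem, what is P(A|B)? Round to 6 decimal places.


P(A|B) = P(B|A)*P(A) / P(B), P(B) = P(B|A)*P(A) + P(B|not A)*P(not A)
P(B|A)*P(A) = 0.943 * 0.112 = 0.105616
P(B|not A)*P(not A) = 0.053 * 0.888 = 0.047064
P(B) = 0.105616 + 0.047064 = 0.15268
P(A|B) = 0.105616 / 0.15268 ≈ 0.69174745

0.691747


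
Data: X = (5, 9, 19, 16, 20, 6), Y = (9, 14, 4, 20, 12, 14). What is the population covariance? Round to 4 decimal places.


Cov = (1/n)*sum((xi-xbar)(yi-ybar))
n = 6, xbar = 75/6 = 12.5, ybar = 73/6 ≈ 12.166667
sum((xi-xbar)(yi-ybar)) = -21.5
Cov = -21.5 / 6 = -43/12 ≈ -3.583333

-3.5833


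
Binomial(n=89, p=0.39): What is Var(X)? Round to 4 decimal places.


Var = n*p*(1-p) = 89 * 0.39 * 0.61 = 21.1731

21.1731


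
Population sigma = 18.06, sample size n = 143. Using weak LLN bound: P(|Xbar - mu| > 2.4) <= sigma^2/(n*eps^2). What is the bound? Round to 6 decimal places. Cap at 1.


bound = min(1, sigma^2/(n*eps^2))
sigma^2 = 18.06^2 = 326.1636
n*eps^2 = 143 * 2.4^2 = 143 * 5.76 = 823.68
sigma^2/(n*eps^2) = 326.1636 / 823.68 ≈ 0.39598339

0.395983


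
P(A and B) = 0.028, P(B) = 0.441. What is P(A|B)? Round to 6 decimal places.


P(A|B) = P(A and B) / P(B) = 0.028 / 0.441 = 4/63 ≈ 0.06349206

0.063492


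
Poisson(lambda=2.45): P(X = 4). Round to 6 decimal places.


P = e^(-lam) * lam^k / k!
e^(-2.45) ≈ 0.08629359
lam^k = 2.45^4 ≈ 36.030006
k! = 4! = 24
P = 0.08629359 * 36.030006 / 24 ≈ 0.129548

0.129548


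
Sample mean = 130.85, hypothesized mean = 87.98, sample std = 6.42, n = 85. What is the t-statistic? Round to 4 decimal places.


t = (xbar - mu0) / (s/sqrt(n))
xbar - mu0 = 130.85 - 87.98 = 42.87
sqrt(85) ≈ 9.21954446
s/sqrt(n) = 6.42 / 9.21954446 ≈ 0.69634677
t = 42.87 / 0.69634677 ≈ 61.564154

61.5642


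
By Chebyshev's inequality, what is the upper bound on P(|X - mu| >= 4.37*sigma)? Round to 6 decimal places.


P <= 1/k^2
k^2 = 4.37^2 = 19.0969
1/k^2 = 1 / 19.0969 ≈ 0.05236452

0.052365


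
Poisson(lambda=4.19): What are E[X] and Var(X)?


E[X] = Var(X) = lambda = 4.19

4.19, 4.19


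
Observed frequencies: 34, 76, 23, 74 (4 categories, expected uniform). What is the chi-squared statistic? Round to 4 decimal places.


chi2 = sum((O-E)^2/E), E = total/4
total = 207, E = 207/4 = 51.75
(34 - 51.75)^2 / 51.75 = 315.0625 / 51.75 = 5041/828 ≈ 6.088164
(76 - 51.75)^2 / 51.75 = 588.0625 / 51.75 = 9409/828 ≈ 11.363527
(23 - 51.75)^2 / 51.75 = 826.5625 / 51.75 = 575/36 ≈ 15.972222
(74 - 51.75)^2 / 51.75 = 495.0625 / 51.75 = 7921/828 ≈ 9.566425
chi2 = 8899/207 ≈ 42.990338

42.9903


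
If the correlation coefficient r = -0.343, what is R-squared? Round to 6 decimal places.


R^2 = r^2 = (-0.343)^2 = 0.117649

0.117649


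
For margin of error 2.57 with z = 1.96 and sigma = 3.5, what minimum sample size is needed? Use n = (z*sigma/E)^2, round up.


z*sigma/E = 1.96 * 3.5 / 2.57 = 686/257 ≈ 2.669261
(z*sigma/E)^2 ≈ 7.124953
round up: n = 8

8


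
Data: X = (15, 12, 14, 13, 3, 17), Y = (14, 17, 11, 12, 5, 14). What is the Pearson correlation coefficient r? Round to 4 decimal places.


r = sum((xi-xbar)(yi-ybar)) / sqrt(sum((xi-xbar)^2) * sum((yi-ybar)^2))
n = 6, xbar = 74/6 = 37/3 ≈ 12.333333, ybar = 73/6 ≈ 12.166667
Sxy = sum((xi-xbar)(yi-ybar)) = 230/3 ≈ 76.666667
Sxx = sum((xi-xbar)^2) = 358/3 ≈ 119.333333
Syy = sum((yi-ybar)^2) = 497/6 ≈ 82.833333
sqrt(Sxx*Syy) ≈ 99.422220
r = Sxy / sqrt(Sxx*Syy) = 76.666667 / 99.422220 ≈ 0.771122

0.7711


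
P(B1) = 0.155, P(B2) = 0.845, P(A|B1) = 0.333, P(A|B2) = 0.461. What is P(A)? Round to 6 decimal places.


P(A) = P(A|B1)*P(B1) + P(A|B2)*P(B2)
P(A|B1)*P(B1) = 0.333 * 0.155 = 0.051615
P(A|B2)*P(B2) = 0.461 * 0.845 = 0.389545
P(A) = 0.051615 + 0.389545 = 0.44116

0.441160


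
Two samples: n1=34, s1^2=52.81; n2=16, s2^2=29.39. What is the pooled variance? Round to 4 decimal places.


sp^2 = ((n1-1)*s1^2 + (n2-1)*s2^2)/(n1+n2-2)
(n1-1)*s1^2 = 33 * 52.81 = 1742.73
(n2-1)*s2^2 = 15 * 29.39 = 440.85
numerator = 1742.73 + 440.85 = 2183.58
n1+n2-2 = 48
sp^2 = 2183.58 / 48 = 45.49125

45.4913


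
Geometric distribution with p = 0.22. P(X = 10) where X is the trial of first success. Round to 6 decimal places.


P = (1-p)^(k-1) * p
(1-p)^(k-1) = 0.78^9 ≈ 0.1068689
P = 0.1068689 * 0.22 ≈ 0.02351116

0.023511


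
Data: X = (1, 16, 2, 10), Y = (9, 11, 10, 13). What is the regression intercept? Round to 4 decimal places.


a = ybar - b*xbar, where b = sum((xi-xbar)(yi-ybar)) / sum((xi-xbar)^2)
n = 4, xbar = 29/4 = 7.25, ybar = 43/4 = 10.75
Sxy = sum((xi-xbar)(yi-ybar)) = 23.25
Sxx = sum((xi-xbar)^2) = 150.75
b = Sxy / Sxx = 31/201 ≈ 0.154229
a = 10.75 - 0.154229 * 7.25 = 1936/201 ≈ 9.631841

9.6318


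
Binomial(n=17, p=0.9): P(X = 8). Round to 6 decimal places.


P = C(n,k) * p^k * (1-p)^(n-k)
C(17,8) = 24310
p^k = 0.9^8 ≈ 0.4304672
(1-p)^(n-k) = 0.1^9 = 0.000000001
P = 24310 * 0.4304672 * 0.000000001 ≈ 0.000010

0.000010


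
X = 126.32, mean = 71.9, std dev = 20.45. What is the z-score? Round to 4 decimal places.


z = (X - mu) / sigma
X - mu = 126.32 - 71.9 = 54.42
z = 54.42 / 20.45 = 5442/2045 ≈ 2.661125

2.6611


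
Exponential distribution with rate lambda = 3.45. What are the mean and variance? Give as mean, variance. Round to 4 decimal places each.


mean = 1/lam, var = 1/lam^2
mean = 1 / 3.45 = 20/69 ≈ 0.289855
lam^2 = 3.45^2 = 11.9025
var = 1 / 11.9025 = 400/4761 ≈ 0.084016

0.2899, 0.0840


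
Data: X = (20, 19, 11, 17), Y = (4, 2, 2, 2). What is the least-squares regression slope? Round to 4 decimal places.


b = sum((xi-xbar)(yi-ybar)) / sum((xi-xbar)^2)
n = 4, xbar = 67/4 = 16.75, ybar = 10/4 = 2.5
Sxy = sum((xi-xbar)(yi-ybar)) = 6.5
Sxx = sum((xi-xbar)^2) = 48.75
b = Sxy / Sxx = 2/15 ≈ 0.133333

0.1333


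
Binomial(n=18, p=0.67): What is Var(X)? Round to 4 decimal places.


Var = n*p*(1-p) = 18 * 0.67 * 0.33 = 3.9798

3.9798


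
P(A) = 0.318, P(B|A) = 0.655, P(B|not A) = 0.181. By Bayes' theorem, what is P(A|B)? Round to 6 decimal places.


P(A|B) = P(B|A)*P(A) / P(B), P(B) = P(B|A)*P(A) + P(B|not A)*P(not A)
P(B|A)*P(A) = 0.655 * 0.318 = 0.20829
P(B|not A)*P(not A) = 0.181 * 0.682 = 0.123442
P(B) = 0.20829 + 0.123442 = 0.331732
P(A|B) = 0.20829 / 0.331732 ≈ 0.62788637

0.627886


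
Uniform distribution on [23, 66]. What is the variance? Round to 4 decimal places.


Var = (b-a)^2 / 12
(b-a)^2 = (66 - 23)^2 = 1849
Var = 1849/12 ≈ 154.083333

154.0833


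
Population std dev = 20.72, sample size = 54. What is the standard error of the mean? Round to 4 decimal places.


SE = sigma / sqrt(n)
sqrt(54) ≈ 7.348469
SE = 20.72 / 7.348469 ≈ 2.819635

2.8196


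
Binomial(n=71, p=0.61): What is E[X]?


E[X] = n*p = 71 * 0.61 = 43.31

43.31


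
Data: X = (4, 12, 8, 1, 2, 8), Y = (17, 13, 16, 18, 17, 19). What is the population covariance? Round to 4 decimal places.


Cov = (1/n)*sum((xi-xbar)(yi-ybar))
n = 6, xbar = 35/6 ≈ 5.833333, ybar = 100/6 = 50/3 ≈ 16.666667
sum((xi-xbar)(yi-ybar)) = -82/3 ≈ -27.333333
Cov = -27.333333 / 6 = -41/9 ≈ -4.555556

-4.5556


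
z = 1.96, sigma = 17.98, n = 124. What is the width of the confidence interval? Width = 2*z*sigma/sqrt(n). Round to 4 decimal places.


width = 2*z*sigma/sqrt(n)
2*z*sigma = 2 * 1.96 * 17.98 = 70.4816
sqrt(124) ≈ 11.135529
width = 70.4816 / 11.135529 ≈ 6.329435

6.3294


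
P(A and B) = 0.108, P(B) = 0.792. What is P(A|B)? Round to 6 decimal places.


P(A|B) = P(A and B) / P(B) = 0.108 / 0.792 = 3/22 ≈ 0.13636364

0.136364


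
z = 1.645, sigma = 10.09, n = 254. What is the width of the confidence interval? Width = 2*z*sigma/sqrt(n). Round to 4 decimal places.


width = 2*z*sigma/sqrt(n)
2*z*sigma = 2 * 1.645 * 10.09 = 33.1961
sqrt(254) ≈ 15.937377
width = 33.1961 / 15.937377 ≈ 2.082909

2.0829


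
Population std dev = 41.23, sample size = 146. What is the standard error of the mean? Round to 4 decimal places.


SE = sigma / sqrt(n)
sqrt(146) ≈ 12.083046
SE = 41.23 / 12.083046 ≈ 3.412219

3.4122


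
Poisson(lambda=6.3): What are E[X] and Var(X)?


E[X] = Var(X) = lambda = 6.3

6.3, 6.3


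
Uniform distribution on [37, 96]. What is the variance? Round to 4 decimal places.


Var = (b-a)^2 / 12
(b-a)^2 = (96 - 37)^2 = 3481
Var = 3481/12 ≈ 290.083333

290.0833


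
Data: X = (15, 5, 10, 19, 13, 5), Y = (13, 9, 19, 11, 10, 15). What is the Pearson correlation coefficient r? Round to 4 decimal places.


r = sum((xi-xbar)(yi-ybar)) / sqrt(sum((xi-xbar)^2) * sum((yi-ybar)^2))
n = 6, xbar = 67/6 ≈ 11.166667, ybar = 77/6 ≈ 12.833333
Sxy = sum((xi-xbar)(yi-ybar)) = -95/6 ≈ -15.833333
Sxx = sum((xi-xbar)^2) = 941/6 ≈ 156.833333
Syy = sum((yi-ybar)^2) = 413/6 ≈ 68.833333
sqrt(Sxx*Syy) ≈ 103.900727
r = Sxy / sqrt(Sxx*Syy) = -15.833333 / 103.900727 ≈ -0.152389

-0.1524


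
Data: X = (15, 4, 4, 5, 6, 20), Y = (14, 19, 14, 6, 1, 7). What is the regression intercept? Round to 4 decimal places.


a = ybar - b*xbar, where b = sum((xi-xbar)(yi-ybar)) / sum((xi-xbar)^2)
n = 6, xbar = 54/6 = 9, ybar = 61/6 ≈ 10.166667
Sxy = sum((xi-xbar)(yi-ybar)) = -31
Sxx = sum((xi-xbar)^2) = 232
b = Sxy / Sxx = -31/232 ≈ -0.133621
a = 10.166667 - (-0.133621) * 9 = 7913/696 ≈ 11.369253

11.3693


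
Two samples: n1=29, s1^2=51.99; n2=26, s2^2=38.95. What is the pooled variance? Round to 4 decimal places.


sp^2 = ((n1-1)*s1^2 + (n2-1)*s2^2)/(n1+n2-2)
(n1-1)*s1^2 = 28 * 51.99 = 1455.72
(n2-1)*s2^2 = 25 * 38.95 = 973.75
numerator = 1455.72 + 973.75 = 2429.47
n1+n2-2 = 53
sp^2 = 2429.47 / 53 = 242947/5300 ≈ 45.839057

45.8391


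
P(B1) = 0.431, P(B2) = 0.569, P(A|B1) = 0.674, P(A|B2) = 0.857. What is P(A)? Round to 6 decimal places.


P(A) = P(A|B1)*P(B1) + P(A|B2)*P(B2)
P(A|B1)*P(B1) = 0.674 * 0.431 = 0.290494
P(A|B2)*P(B2) = 0.857 * 0.569 = 0.487633
P(A) = 0.290494 + 0.487633 = 0.778127

0.778127


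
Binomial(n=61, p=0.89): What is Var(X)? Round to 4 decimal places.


Var = n*p*(1-p) = 61 * 0.89 * 0.11 = 5.9719

5.9719


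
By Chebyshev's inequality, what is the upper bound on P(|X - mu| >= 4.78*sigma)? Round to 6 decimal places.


P <= 1/k^2
k^2 = 4.78^2 = 22.8484
1/k^2 = 1 / 22.8484 ≈ 0.04376674

0.043767


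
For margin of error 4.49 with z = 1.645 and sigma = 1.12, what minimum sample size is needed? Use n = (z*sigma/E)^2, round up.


z*sigma/E = 1.645 * 1.12 / 4.49 ≈ 0.410334
(z*sigma/E)^2 ≈ 0.168374
round up: n = 1

1


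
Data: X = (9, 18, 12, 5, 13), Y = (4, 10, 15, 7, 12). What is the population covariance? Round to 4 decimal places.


Cov = (1/n)*sum((xi-xbar)(yi-ybar))
n = 5, xbar = 57/5 = 11.4, ybar = 48/5 = 9.6
sum((xi-xbar)(yi-ybar)) = 39.8
Cov = 39.8 / 5 = 7.96

7.9600


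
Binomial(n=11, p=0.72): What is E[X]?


E[X] = n*p = 11 * 0.72 = 7.92

7.92


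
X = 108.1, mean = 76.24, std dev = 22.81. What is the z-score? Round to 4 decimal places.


z = (X - mu) / sigma
X - mu = 108.1 - 76.24 = 31.86
z = 31.86 / 22.81 = 3186/2281 ≈ 1.396756

1.3968


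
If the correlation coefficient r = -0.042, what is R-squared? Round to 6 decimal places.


R^2 = r^2 = (-0.042)^2 = 0.001764

0.001764


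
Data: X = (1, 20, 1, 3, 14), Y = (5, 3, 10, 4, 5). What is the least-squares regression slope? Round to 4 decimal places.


b = sum((xi-xbar)(yi-ybar)) / sum((xi-xbar)^2)
n = 5, xbar = 39/5 = 7.8, ybar = 27/5 = 5.4
Sxy = sum((xi-xbar)(yi-ybar)) = -53.6
Sxx = sum((xi-xbar)^2) = 302.8
b = Sxy / Sxx = -134/757 ≈ -0.177015

-0.1770


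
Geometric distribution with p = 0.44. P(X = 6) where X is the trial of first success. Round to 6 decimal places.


P = (1-p)^(k-1) * p
(1-p)^(k-1) = 0.56^5 ≈ 0.05507318
P = 0.05507318 * 0.44 ≈ 0.02423220

0.024232


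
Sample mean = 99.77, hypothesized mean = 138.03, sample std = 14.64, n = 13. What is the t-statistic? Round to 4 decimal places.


t = (xbar - mu0) / (s/sqrt(n))
xbar - mu0 = 99.77 - 138.03 = -38.26
sqrt(13) ≈ 3.60555128
s/sqrt(n) = 14.64 / 3.60555128 ≈ 4.06040544
t = -38.26 / 4.06040544 ≈ -9.422704

-9.4227


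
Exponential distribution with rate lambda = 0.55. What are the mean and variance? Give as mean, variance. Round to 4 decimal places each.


mean = 1/lam, var = 1/lam^2
mean = 1 / 0.55 = 20/11 ≈ 1.818182
lam^2 = 0.55^2 = 0.3025
var = 1 / 0.3025 = 400/121 ≈ 3.305785

1.8182, 3.3058


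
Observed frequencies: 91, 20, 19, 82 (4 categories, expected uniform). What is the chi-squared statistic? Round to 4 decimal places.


chi2 = sum((O-E)^2/E), E = total/4
total = 212, E = 212/4 = 53
(91 - 53)^2 / 53 = 1444 / 53 = 1444/53 ≈ 27.245283
(20 - 53)^2 / 53 = 1089 / 53 = 1089/53 ≈ 20.547170
(19 - 53)^2 / 53 = 1156 / 53 = 1156/53 ≈ 21.811321
(82 - 53)^2 / 53 = 841 / 53 = 841/53 ≈ 15.867925
chi2 = 4530/53 ≈ 85.471698

85.4717


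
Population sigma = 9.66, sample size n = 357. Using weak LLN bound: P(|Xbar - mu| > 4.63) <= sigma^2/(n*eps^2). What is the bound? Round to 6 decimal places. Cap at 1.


bound = min(1, sigma^2/(n*eps^2))
sigma^2 = 9.66^2 = 93.3156
n*eps^2 = 357 * 4.63^2 = 357 * 21.4369 = 7652.9733
sigma^2/(n*eps^2) = 93.3156 / 7652.9733 ≈ 0.01219338

0.012193


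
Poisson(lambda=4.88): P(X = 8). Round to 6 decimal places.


P = e^(-lam) * lam^k / k!
e^(-4.88) ≈ 0.007597014
lam^k = 4.88^8 ≈ 321631.499893
k! = 8! = 40320
P = 0.007597014 * 321631.499893 / 40320 ≈ 0.060601

0.060601


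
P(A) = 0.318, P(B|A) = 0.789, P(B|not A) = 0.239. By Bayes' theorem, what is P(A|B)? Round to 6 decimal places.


P(A|B) = P(B|A)*P(A) / P(B), P(B) = P(B|A)*P(A) + P(B|not A)*P(not A)
P(B|A)*P(A) = 0.789 * 0.318 = 0.250902
P(B|not A)*P(not A) = 0.239 * 0.682 = 0.162998
P(B) = 0.250902 + 0.162998 = 0.4139
P(A|B) = 0.250902 / 0.4139 ≈ 0.60618990

0.606190


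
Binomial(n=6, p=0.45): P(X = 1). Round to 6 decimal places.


P = C(n,k) * p^k * (1-p)^(n-k)
C(6,1) = 6
p^k = 0.45^1 = 0.45
(1-p)^(n-k) = 0.55^5 ≈ 0.05032844
P = 6 * 0.45 * 0.05032844 ≈ 0.135887

0.135887


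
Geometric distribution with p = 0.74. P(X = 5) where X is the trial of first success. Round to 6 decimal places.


P = (1-p)^(k-1) * p
(1-p)^(k-1) = 0.26^4 = 0.00456976
P = 0.00456976 * 0.74 ≈ 0.003381622

0.003382


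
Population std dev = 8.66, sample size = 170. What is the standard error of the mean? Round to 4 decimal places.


SE = sigma / sqrt(n)
sqrt(170) ≈ 13.038405
SE = 8.66 / 13.038405 ≈ 0.664192

0.6642


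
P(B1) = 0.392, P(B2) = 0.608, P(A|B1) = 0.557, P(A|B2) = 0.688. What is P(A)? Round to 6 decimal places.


P(A) = P(A|B1)*P(B1) + P(A|B2)*P(B2)
P(A|B1)*P(B1) = 0.557 * 0.392 = 0.218344
P(A|B2)*P(B2) = 0.688 * 0.608 = 0.418304
P(A) = 0.218344 + 0.418304 = 0.636648

0.636648


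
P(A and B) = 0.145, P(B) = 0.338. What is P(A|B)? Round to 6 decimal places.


P(A|B) = P(A and B) / P(B) = 0.145 / 0.338 = 145/338 ≈ 0.42899408

0.428994


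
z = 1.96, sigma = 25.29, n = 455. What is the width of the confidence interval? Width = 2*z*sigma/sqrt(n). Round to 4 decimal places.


width = 2*z*sigma/sqrt(n)
2*z*sigma = 2 * 1.96 * 25.29 = 99.1368
sqrt(455) ≈ 21.330729
width = 99.1368 / 21.330729 ≈ 4.647605

4.6476


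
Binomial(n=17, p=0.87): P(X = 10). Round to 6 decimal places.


P = C(n,k) * p^k * (1-p)^(n-k)
C(17,10) = 19448
p^k = 0.87^10 ≈ 0.2484234
(1-p)^(n-k) = 0.13^7 ≈ 0.0000006274852
P = 19448 * 0.2484234 * 0.0000006274852 ≈ 0.003032

0.003032


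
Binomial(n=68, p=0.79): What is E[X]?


E[X] = n*p = 68 * 0.79 = 53.72

53.72


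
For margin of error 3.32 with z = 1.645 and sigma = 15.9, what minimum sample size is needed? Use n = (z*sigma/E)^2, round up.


z*sigma/E = 1.645 * 15.9 / 3.32 = 52311/6640 ≈ 7.878163
(z*sigma/E)^2 ≈ 62.065447
round up: n = 63

63


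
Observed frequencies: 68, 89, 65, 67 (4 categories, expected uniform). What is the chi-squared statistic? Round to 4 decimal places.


chi2 = sum((O-E)^2/E), E = total/4
total = 289, E = 289/4 = 72.25
(68 - 72.25)^2 / 72.25 = 18.0625 / 72.25 = 0.25
(89 - 72.25)^2 / 72.25 = 280.5625 / 72.25 = 4489/1156 ≈ 3.883218
(65 - 72.25)^2 / 72.25 = 52.5625 / 72.25 = 841/1156 ≈ 0.727509
(67 - 72.25)^2 / 72.25 = 27.5625 / 72.25 = 441/1156 ≈ 0.381488
chi2 = 1515/289 ≈ 5.242215

5.2422


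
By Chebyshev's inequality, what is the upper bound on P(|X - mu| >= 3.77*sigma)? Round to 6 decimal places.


P <= 1/k^2
k^2 = 3.77^2 = 14.2129
1/k^2 = 1 / 14.2129 ≈ 0.07035862

0.070359
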